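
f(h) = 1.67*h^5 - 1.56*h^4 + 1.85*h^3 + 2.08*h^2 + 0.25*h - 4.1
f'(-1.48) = 66.54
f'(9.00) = 50722.63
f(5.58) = 7905.25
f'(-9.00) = 59745.67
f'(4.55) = 3125.05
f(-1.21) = -12.31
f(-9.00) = -110033.51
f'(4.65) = 3416.10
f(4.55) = 2802.42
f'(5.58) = 7207.24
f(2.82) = 253.80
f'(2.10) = 138.06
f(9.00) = 89891.95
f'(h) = 8.35*h^4 - 6.24*h^3 + 5.55*h^2 + 4.16*h + 0.25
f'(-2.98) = 860.77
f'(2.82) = 444.24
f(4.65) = 3129.32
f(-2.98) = -550.82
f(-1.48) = -25.25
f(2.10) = 60.60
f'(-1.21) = 32.30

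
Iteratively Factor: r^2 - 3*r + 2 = (r - 2)*(r - 1)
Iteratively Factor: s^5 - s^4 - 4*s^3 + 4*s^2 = (s + 2)*(s^4 - 3*s^3 + 2*s^2) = (s - 2)*(s + 2)*(s^3 - s^2) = (s - 2)*(s - 1)*(s + 2)*(s^2) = s*(s - 2)*(s - 1)*(s + 2)*(s)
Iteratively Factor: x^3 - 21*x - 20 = (x + 4)*(x^2 - 4*x - 5) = (x - 5)*(x + 4)*(x + 1)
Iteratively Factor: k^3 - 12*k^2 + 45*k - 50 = (k - 5)*(k^2 - 7*k + 10) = (k - 5)^2*(k - 2)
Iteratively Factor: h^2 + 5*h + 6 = (h + 3)*(h + 2)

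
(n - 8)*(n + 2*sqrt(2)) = n^2 - 8*n + 2*sqrt(2)*n - 16*sqrt(2)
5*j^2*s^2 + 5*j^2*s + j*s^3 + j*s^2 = s*(5*j + s)*(j*s + j)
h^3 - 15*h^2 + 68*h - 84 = (h - 7)*(h - 6)*(h - 2)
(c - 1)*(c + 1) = c^2 - 1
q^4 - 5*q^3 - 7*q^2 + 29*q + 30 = (q - 5)*(q - 3)*(q + 1)*(q + 2)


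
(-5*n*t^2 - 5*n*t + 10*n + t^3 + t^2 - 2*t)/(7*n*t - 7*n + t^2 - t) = (-5*n*t - 10*n + t^2 + 2*t)/(7*n + t)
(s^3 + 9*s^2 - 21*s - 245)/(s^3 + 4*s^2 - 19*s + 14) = (s^2 + 2*s - 35)/(s^2 - 3*s + 2)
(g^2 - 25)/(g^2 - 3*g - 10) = (g + 5)/(g + 2)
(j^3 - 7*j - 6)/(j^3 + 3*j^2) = (j^3 - 7*j - 6)/(j^2*(j + 3))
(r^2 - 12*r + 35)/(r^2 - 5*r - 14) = (r - 5)/(r + 2)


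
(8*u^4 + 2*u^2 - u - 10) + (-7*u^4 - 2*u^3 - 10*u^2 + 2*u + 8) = u^4 - 2*u^3 - 8*u^2 + u - 2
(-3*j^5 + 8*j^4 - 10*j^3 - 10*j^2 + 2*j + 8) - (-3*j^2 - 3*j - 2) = -3*j^5 + 8*j^4 - 10*j^3 - 7*j^2 + 5*j + 10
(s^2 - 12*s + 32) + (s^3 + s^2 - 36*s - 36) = s^3 + 2*s^2 - 48*s - 4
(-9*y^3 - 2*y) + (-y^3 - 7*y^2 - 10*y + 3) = -10*y^3 - 7*y^2 - 12*y + 3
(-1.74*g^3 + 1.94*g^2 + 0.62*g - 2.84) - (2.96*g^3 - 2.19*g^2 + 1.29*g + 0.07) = -4.7*g^3 + 4.13*g^2 - 0.67*g - 2.91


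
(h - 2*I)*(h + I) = h^2 - I*h + 2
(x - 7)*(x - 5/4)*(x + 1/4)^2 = x^4 - 31*x^3/4 + 75*x^2/16 + 247*x/64 + 35/64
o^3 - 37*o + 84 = (o - 4)*(o - 3)*(o + 7)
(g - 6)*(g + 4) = g^2 - 2*g - 24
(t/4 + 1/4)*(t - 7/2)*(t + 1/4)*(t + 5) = t^4/4 + 11*t^3/16 - 123*t^2/32 - 43*t/8 - 35/32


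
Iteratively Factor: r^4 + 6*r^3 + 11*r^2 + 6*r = (r + 3)*(r^3 + 3*r^2 + 2*r) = r*(r + 3)*(r^2 + 3*r + 2) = r*(r + 1)*(r + 3)*(r + 2)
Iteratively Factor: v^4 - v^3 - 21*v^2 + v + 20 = (v - 5)*(v^3 + 4*v^2 - v - 4) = (v - 5)*(v + 4)*(v^2 - 1) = (v - 5)*(v - 1)*(v + 4)*(v + 1)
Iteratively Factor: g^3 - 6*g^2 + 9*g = (g - 3)*(g^2 - 3*g) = (g - 3)^2*(g)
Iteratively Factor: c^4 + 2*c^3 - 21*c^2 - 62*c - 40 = (c - 5)*(c^3 + 7*c^2 + 14*c + 8) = (c - 5)*(c + 2)*(c^2 + 5*c + 4) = (c - 5)*(c + 1)*(c + 2)*(c + 4)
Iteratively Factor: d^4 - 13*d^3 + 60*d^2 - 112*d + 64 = (d - 1)*(d^3 - 12*d^2 + 48*d - 64) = (d - 4)*(d - 1)*(d^2 - 8*d + 16) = (d - 4)^2*(d - 1)*(d - 4)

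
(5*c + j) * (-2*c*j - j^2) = -10*c^2*j - 7*c*j^2 - j^3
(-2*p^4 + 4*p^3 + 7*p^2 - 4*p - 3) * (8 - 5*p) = 10*p^5 - 36*p^4 - 3*p^3 + 76*p^2 - 17*p - 24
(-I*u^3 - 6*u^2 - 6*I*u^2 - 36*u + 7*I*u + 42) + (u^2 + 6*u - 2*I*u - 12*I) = -I*u^3 - 5*u^2 - 6*I*u^2 - 30*u + 5*I*u + 42 - 12*I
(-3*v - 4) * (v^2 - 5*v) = -3*v^3 + 11*v^2 + 20*v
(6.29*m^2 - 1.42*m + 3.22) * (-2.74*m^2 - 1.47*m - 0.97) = -17.2346*m^4 - 5.3555*m^3 - 12.8367*m^2 - 3.356*m - 3.1234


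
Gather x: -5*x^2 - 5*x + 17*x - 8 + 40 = -5*x^2 + 12*x + 32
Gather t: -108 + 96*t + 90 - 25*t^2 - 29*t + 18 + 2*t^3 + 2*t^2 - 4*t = 2*t^3 - 23*t^2 + 63*t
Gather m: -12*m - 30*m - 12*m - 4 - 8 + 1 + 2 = -54*m - 9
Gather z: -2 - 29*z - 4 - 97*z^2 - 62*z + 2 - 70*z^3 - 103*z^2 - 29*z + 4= -70*z^3 - 200*z^2 - 120*z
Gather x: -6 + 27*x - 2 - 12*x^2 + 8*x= -12*x^2 + 35*x - 8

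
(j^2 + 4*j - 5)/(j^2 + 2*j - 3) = (j + 5)/(j + 3)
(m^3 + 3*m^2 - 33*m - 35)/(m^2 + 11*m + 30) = (m^3 + 3*m^2 - 33*m - 35)/(m^2 + 11*m + 30)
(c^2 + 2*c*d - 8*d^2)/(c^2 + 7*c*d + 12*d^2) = (c - 2*d)/(c + 3*d)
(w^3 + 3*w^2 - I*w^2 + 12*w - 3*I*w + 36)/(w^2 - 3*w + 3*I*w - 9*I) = (w^2 + w*(3 - 4*I) - 12*I)/(w - 3)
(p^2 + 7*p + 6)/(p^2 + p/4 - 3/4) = 4*(p + 6)/(4*p - 3)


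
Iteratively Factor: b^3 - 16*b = (b)*(b^2 - 16) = b*(b + 4)*(b - 4)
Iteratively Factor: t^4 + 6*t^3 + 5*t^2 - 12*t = (t - 1)*(t^3 + 7*t^2 + 12*t) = (t - 1)*(t + 4)*(t^2 + 3*t) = t*(t - 1)*(t + 4)*(t + 3)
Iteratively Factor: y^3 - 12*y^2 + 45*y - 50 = (y - 2)*(y^2 - 10*y + 25) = (y - 5)*(y - 2)*(y - 5)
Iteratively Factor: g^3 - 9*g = (g - 3)*(g^2 + 3*g) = g*(g - 3)*(g + 3)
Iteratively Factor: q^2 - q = (q - 1)*(q)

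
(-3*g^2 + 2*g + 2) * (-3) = 9*g^2 - 6*g - 6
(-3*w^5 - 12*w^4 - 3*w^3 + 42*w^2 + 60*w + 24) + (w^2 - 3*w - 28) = -3*w^5 - 12*w^4 - 3*w^3 + 43*w^2 + 57*w - 4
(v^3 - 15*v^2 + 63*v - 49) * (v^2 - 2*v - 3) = v^5 - 17*v^4 + 90*v^3 - 130*v^2 - 91*v + 147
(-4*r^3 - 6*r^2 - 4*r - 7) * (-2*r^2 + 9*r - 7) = 8*r^5 - 24*r^4 - 18*r^3 + 20*r^2 - 35*r + 49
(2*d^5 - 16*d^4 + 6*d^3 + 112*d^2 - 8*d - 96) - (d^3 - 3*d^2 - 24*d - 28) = 2*d^5 - 16*d^4 + 5*d^3 + 115*d^2 + 16*d - 68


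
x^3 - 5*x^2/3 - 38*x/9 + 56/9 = (x - 7/3)*(x - 4/3)*(x + 2)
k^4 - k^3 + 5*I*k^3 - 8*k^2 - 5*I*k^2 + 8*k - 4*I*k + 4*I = (k - 1)*(k + I)*(k + 2*I)^2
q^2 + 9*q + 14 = (q + 2)*(q + 7)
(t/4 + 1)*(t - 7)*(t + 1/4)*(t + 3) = t^4/4 + t^3/16 - 37*t^2/4 - 373*t/16 - 21/4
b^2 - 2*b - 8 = (b - 4)*(b + 2)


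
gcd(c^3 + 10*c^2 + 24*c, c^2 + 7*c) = c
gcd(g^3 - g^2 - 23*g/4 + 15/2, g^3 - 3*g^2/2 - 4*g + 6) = g^2 - 7*g/2 + 3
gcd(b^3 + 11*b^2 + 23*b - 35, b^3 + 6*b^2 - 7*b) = b^2 + 6*b - 7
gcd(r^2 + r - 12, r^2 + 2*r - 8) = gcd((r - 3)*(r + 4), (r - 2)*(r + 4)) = r + 4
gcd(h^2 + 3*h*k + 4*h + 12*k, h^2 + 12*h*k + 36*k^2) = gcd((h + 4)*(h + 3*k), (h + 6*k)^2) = 1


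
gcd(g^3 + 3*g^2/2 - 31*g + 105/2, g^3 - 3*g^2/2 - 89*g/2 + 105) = g^2 + 9*g/2 - 35/2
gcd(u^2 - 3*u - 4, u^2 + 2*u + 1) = u + 1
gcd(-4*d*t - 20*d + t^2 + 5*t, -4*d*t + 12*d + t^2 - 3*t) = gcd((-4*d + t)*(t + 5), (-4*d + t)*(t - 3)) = -4*d + t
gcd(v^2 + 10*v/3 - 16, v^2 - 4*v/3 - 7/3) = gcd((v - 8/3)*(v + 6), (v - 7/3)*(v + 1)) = 1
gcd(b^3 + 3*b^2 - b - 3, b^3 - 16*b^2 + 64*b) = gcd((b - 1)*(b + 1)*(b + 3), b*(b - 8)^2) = 1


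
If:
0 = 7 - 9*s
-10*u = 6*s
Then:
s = 7/9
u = -7/15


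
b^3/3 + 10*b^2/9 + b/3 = b*(b/3 + 1)*(b + 1/3)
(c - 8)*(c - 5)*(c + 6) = c^3 - 7*c^2 - 38*c + 240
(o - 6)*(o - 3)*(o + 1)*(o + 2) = o^4 - 6*o^3 - 7*o^2 + 36*o + 36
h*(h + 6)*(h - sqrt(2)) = h^3 - sqrt(2)*h^2 + 6*h^2 - 6*sqrt(2)*h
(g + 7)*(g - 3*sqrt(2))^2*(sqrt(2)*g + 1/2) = sqrt(2)*g^4 - 23*g^3/2 + 7*sqrt(2)*g^3 - 161*g^2/2 + 15*sqrt(2)*g^2 + 9*g + 105*sqrt(2)*g + 63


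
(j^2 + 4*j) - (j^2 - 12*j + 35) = 16*j - 35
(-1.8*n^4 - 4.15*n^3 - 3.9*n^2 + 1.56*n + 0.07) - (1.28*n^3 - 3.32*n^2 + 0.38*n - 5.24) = -1.8*n^4 - 5.43*n^3 - 0.58*n^2 + 1.18*n + 5.31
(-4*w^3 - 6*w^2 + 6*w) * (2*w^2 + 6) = -8*w^5 - 12*w^4 - 12*w^3 - 36*w^2 + 36*w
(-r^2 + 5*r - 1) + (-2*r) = -r^2 + 3*r - 1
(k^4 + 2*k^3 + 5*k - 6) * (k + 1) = k^5 + 3*k^4 + 2*k^3 + 5*k^2 - k - 6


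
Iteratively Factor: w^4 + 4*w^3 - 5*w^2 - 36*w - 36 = (w - 3)*(w^3 + 7*w^2 + 16*w + 12) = (w - 3)*(w + 3)*(w^2 + 4*w + 4) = (w - 3)*(w + 2)*(w + 3)*(w + 2)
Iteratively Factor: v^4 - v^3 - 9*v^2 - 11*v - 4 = (v + 1)*(v^3 - 2*v^2 - 7*v - 4) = (v + 1)^2*(v^2 - 3*v - 4) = (v + 1)^3*(v - 4)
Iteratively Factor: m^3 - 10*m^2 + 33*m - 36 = (m - 3)*(m^2 - 7*m + 12) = (m - 3)^2*(m - 4)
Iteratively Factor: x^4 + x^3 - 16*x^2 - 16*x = (x + 1)*(x^3 - 16*x) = (x - 4)*(x + 1)*(x^2 + 4*x) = (x - 4)*(x + 1)*(x + 4)*(x)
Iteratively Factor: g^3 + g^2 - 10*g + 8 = (g + 4)*(g^2 - 3*g + 2) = (g - 2)*(g + 4)*(g - 1)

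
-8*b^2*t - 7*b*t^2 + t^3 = t*(-8*b + t)*(b + t)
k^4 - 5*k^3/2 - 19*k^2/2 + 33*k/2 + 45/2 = (k - 3)^2*(k + 1)*(k + 5/2)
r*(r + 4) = r^2 + 4*r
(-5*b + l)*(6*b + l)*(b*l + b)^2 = -30*b^4*l^2 - 60*b^4*l - 30*b^4 + b^3*l^3 + 2*b^3*l^2 + b^3*l + b^2*l^4 + 2*b^2*l^3 + b^2*l^2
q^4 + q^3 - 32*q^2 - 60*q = q*(q - 6)*(q + 2)*(q + 5)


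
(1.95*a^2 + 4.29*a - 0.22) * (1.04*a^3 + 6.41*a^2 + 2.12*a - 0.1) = 2.028*a^5 + 16.9611*a^4 + 31.4041*a^3 + 7.4896*a^2 - 0.8954*a + 0.022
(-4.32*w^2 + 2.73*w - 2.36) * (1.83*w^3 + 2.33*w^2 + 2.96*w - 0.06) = -7.9056*w^5 - 5.0697*w^4 - 10.7451*w^3 + 2.8412*w^2 - 7.1494*w + 0.1416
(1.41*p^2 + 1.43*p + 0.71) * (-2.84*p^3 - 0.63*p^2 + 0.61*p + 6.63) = -4.0044*p^5 - 4.9495*p^4 - 2.0572*p^3 + 9.7733*p^2 + 9.914*p + 4.7073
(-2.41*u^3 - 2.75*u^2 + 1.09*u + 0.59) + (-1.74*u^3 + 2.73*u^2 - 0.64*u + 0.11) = -4.15*u^3 - 0.02*u^2 + 0.45*u + 0.7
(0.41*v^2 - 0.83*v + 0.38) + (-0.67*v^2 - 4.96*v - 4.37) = -0.26*v^2 - 5.79*v - 3.99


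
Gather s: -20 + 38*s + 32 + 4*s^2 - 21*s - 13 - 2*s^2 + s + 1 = 2*s^2 + 18*s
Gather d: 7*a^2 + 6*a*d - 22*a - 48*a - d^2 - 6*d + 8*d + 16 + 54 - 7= 7*a^2 - 70*a - d^2 + d*(6*a + 2) + 63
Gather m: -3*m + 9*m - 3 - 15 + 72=6*m + 54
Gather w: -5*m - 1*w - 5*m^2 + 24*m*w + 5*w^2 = -5*m^2 - 5*m + 5*w^2 + w*(24*m - 1)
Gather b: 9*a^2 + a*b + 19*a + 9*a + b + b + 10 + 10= 9*a^2 + 28*a + b*(a + 2) + 20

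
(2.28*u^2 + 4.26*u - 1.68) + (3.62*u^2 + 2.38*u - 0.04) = 5.9*u^2 + 6.64*u - 1.72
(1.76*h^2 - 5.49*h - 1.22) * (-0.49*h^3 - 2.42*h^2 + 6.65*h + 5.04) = -0.8624*h^5 - 1.5691*h^4 + 25.5876*h^3 - 24.6857*h^2 - 35.7826*h - 6.1488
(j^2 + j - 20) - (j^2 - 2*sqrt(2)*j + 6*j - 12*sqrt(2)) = -5*j + 2*sqrt(2)*j - 20 + 12*sqrt(2)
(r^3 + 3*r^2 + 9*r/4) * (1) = r^3 + 3*r^2 + 9*r/4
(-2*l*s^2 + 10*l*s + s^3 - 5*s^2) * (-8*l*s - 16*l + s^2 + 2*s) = 16*l^2*s^3 - 48*l^2*s^2 - 160*l^2*s - 10*l*s^4 + 30*l*s^3 + 100*l*s^2 + s^5 - 3*s^4 - 10*s^3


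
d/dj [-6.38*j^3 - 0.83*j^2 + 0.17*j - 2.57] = -19.14*j^2 - 1.66*j + 0.17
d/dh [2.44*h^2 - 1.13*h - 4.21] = 4.88*h - 1.13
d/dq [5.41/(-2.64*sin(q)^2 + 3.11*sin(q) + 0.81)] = (28.5648*sin(q) - 16.8251)*cos(q)/(-2.64*sin(q)^2 + 3.11*sin(q) + 0.81)^2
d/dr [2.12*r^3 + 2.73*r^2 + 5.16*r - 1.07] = 6.36*r^2 + 5.46*r + 5.16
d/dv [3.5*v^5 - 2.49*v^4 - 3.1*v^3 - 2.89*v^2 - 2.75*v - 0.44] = 17.5*v^4 - 9.96*v^3 - 9.3*v^2 - 5.78*v - 2.75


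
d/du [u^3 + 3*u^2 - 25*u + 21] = 3*u^2 + 6*u - 25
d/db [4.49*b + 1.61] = 4.49000000000000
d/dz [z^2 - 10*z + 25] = 2*z - 10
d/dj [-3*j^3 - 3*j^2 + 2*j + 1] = -9*j^2 - 6*j + 2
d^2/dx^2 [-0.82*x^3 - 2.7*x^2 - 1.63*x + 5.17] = -4.92*x - 5.4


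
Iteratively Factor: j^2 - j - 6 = (j - 3)*(j + 2)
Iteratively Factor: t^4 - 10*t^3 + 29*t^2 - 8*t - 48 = (t - 4)*(t^3 - 6*t^2 + 5*t + 12) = (t - 4)*(t - 3)*(t^2 - 3*t - 4) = (t - 4)*(t - 3)*(t + 1)*(t - 4)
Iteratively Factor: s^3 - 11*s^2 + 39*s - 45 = (s - 3)*(s^2 - 8*s + 15) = (s - 3)^2*(s - 5)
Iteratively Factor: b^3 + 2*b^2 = (b)*(b^2 + 2*b) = b^2*(b + 2)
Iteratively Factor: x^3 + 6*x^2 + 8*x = (x + 2)*(x^2 + 4*x) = (x + 2)*(x + 4)*(x)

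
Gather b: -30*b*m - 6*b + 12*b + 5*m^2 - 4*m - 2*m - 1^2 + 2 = b*(6 - 30*m) + 5*m^2 - 6*m + 1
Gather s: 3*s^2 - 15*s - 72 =3*s^2 - 15*s - 72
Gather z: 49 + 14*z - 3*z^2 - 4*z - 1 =-3*z^2 + 10*z + 48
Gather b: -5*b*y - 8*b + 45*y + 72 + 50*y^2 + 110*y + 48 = b*(-5*y - 8) + 50*y^2 + 155*y + 120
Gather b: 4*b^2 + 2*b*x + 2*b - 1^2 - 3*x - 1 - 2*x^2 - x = 4*b^2 + b*(2*x + 2) - 2*x^2 - 4*x - 2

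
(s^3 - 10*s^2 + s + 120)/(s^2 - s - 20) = (s^2 - 5*s - 24)/(s + 4)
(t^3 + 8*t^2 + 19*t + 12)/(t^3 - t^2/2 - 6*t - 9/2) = 2*(t^2 + 7*t + 12)/(2*t^2 - 3*t - 9)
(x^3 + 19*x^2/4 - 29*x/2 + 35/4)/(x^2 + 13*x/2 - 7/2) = (4*x^2 - 9*x + 5)/(2*(2*x - 1))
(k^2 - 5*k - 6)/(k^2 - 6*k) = (k + 1)/k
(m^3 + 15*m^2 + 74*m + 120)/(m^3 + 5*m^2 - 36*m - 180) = (m + 4)/(m - 6)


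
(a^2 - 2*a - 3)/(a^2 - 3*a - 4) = (a - 3)/(a - 4)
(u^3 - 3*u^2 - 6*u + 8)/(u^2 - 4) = (u^2 - 5*u + 4)/(u - 2)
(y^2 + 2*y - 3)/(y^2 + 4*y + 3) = (y - 1)/(y + 1)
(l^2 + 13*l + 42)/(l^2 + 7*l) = (l + 6)/l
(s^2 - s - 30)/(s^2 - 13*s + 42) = (s + 5)/(s - 7)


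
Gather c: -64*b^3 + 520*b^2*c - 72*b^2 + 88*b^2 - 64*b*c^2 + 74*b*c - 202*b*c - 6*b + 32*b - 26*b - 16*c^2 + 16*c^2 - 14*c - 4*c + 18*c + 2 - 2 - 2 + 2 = -64*b^3 + 16*b^2 - 64*b*c^2 + c*(520*b^2 - 128*b)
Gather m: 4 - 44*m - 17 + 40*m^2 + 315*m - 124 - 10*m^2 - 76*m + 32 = 30*m^2 + 195*m - 105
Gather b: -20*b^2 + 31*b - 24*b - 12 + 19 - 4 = -20*b^2 + 7*b + 3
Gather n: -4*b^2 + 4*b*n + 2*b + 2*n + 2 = -4*b^2 + 2*b + n*(4*b + 2) + 2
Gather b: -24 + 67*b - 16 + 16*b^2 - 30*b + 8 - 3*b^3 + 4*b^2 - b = -3*b^3 + 20*b^2 + 36*b - 32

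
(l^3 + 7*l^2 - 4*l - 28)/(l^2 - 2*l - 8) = (l^2 + 5*l - 14)/(l - 4)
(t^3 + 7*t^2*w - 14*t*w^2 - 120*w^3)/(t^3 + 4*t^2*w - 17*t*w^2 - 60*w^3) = (t + 6*w)/(t + 3*w)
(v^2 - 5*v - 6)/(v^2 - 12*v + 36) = (v + 1)/(v - 6)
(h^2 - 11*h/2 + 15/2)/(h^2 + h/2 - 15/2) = (h - 3)/(h + 3)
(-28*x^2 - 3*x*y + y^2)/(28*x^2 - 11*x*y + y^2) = (-4*x - y)/(4*x - y)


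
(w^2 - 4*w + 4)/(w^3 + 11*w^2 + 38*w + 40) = (w^2 - 4*w + 4)/(w^3 + 11*w^2 + 38*w + 40)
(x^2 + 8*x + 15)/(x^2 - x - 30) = (x + 3)/(x - 6)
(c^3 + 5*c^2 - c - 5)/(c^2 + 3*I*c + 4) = (c^3 + 5*c^2 - c - 5)/(c^2 + 3*I*c + 4)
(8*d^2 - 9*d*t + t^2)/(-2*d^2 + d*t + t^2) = (-8*d + t)/(2*d + t)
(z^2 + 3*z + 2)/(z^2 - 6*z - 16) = (z + 1)/(z - 8)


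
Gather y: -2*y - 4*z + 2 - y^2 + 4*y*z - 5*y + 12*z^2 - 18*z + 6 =-y^2 + y*(4*z - 7) + 12*z^2 - 22*z + 8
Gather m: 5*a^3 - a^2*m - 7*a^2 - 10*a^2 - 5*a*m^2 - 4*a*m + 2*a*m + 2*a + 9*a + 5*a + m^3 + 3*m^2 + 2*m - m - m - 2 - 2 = 5*a^3 - 17*a^2 + 16*a + m^3 + m^2*(3 - 5*a) + m*(-a^2 - 2*a) - 4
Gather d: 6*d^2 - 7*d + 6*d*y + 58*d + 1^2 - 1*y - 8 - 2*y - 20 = 6*d^2 + d*(6*y + 51) - 3*y - 27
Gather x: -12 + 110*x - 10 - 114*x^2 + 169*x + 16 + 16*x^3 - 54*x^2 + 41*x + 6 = 16*x^3 - 168*x^2 + 320*x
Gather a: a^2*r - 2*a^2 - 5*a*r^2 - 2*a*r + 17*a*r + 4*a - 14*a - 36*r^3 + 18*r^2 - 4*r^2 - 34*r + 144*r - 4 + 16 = a^2*(r - 2) + a*(-5*r^2 + 15*r - 10) - 36*r^3 + 14*r^2 + 110*r + 12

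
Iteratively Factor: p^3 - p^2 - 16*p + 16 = (p - 1)*(p^2 - 16) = (p - 4)*(p - 1)*(p + 4)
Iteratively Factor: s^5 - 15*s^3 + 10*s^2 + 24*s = (s + 1)*(s^4 - s^3 - 14*s^2 + 24*s) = (s - 2)*(s + 1)*(s^3 + s^2 - 12*s) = (s - 2)*(s + 1)*(s + 4)*(s^2 - 3*s) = (s - 3)*(s - 2)*(s + 1)*(s + 4)*(s)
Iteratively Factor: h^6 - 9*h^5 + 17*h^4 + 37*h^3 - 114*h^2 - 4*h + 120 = (h + 1)*(h^5 - 10*h^4 + 27*h^3 + 10*h^2 - 124*h + 120) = (h - 2)*(h + 1)*(h^4 - 8*h^3 + 11*h^2 + 32*h - 60) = (h - 2)*(h + 1)*(h + 2)*(h^3 - 10*h^2 + 31*h - 30) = (h - 2)^2*(h + 1)*(h + 2)*(h^2 - 8*h + 15) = (h - 5)*(h - 2)^2*(h + 1)*(h + 2)*(h - 3)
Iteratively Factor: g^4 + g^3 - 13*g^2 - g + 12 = (g + 4)*(g^3 - 3*g^2 - g + 3) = (g + 1)*(g + 4)*(g^2 - 4*g + 3) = (g - 3)*(g + 1)*(g + 4)*(g - 1)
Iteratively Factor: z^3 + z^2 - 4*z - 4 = (z + 1)*(z^2 - 4) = (z - 2)*(z + 1)*(z + 2)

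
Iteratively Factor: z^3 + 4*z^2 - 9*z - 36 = (z + 4)*(z^2 - 9) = (z - 3)*(z + 4)*(z + 3)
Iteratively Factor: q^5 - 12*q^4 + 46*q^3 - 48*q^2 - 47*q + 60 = (q - 3)*(q^4 - 9*q^3 + 19*q^2 + 9*q - 20) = (q - 4)*(q - 3)*(q^3 - 5*q^2 - q + 5) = (q - 4)*(q - 3)*(q - 1)*(q^2 - 4*q - 5) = (q - 4)*(q - 3)*(q - 1)*(q + 1)*(q - 5)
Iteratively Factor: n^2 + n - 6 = (n + 3)*(n - 2)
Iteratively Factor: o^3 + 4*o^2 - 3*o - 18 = (o + 3)*(o^2 + o - 6) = (o + 3)^2*(o - 2)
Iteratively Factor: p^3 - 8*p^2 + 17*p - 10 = (p - 1)*(p^2 - 7*p + 10) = (p - 2)*(p - 1)*(p - 5)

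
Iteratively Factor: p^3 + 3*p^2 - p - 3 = (p - 1)*(p^2 + 4*p + 3) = (p - 1)*(p + 3)*(p + 1)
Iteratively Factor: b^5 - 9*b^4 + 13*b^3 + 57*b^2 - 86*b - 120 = (b - 4)*(b^4 - 5*b^3 - 7*b^2 + 29*b + 30) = (b - 4)*(b + 2)*(b^3 - 7*b^2 + 7*b + 15) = (b - 4)*(b + 1)*(b + 2)*(b^2 - 8*b + 15) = (b - 5)*(b - 4)*(b + 1)*(b + 2)*(b - 3)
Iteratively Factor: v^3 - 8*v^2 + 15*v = (v - 3)*(v^2 - 5*v) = v*(v - 3)*(v - 5)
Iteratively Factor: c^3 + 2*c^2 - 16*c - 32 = (c + 4)*(c^2 - 2*c - 8) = (c - 4)*(c + 4)*(c + 2)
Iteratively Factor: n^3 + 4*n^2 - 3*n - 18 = (n + 3)*(n^2 + n - 6) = (n + 3)^2*(n - 2)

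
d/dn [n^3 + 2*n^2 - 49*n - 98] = 3*n^2 + 4*n - 49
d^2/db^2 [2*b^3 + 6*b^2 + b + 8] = 12*b + 12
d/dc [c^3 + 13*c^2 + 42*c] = 3*c^2 + 26*c + 42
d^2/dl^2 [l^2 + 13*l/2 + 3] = 2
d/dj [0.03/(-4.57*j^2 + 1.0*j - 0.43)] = (0.2742*j - 0.03)/(4.57*j^2 - 1.0*j + 0.43)^2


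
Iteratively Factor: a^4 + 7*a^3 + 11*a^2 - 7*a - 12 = (a + 1)*(a^3 + 6*a^2 + 5*a - 12) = (a + 1)*(a + 3)*(a^2 + 3*a - 4) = (a + 1)*(a + 3)*(a + 4)*(a - 1)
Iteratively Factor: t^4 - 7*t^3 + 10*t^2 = (t)*(t^3 - 7*t^2 + 10*t) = t^2*(t^2 - 7*t + 10) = t^2*(t - 2)*(t - 5)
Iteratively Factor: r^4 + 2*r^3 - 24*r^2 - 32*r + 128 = (r - 2)*(r^3 + 4*r^2 - 16*r - 64) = (r - 4)*(r - 2)*(r^2 + 8*r + 16) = (r - 4)*(r - 2)*(r + 4)*(r + 4)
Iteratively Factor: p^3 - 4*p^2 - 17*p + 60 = (p - 5)*(p^2 + p - 12) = (p - 5)*(p - 3)*(p + 4)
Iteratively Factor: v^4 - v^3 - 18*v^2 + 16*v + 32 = (v - 4)*(v^3 + 3*v^2 - 6*v - 8) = (v - 4)*(v + 4)*(v^2 - v - 2) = (v - 4)*(v - 2)*(v + 4)*(v + 1)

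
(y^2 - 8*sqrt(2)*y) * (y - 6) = y^3 - 8*sqrt(2)*y^2 - 6*y^2 + 48*sqrt(2)*y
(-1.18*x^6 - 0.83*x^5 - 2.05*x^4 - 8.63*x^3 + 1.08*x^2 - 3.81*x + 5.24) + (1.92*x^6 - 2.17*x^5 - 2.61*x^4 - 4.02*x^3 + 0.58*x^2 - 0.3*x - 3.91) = 0.74*x^6 - 3.0*x^5 - 4.66*x^4 - 12.65*x^3 + 1.66*x^2 - 4.11*x + 1.33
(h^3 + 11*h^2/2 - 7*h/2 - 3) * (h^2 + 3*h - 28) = h^5 + 17*h^4/2 - 15*h^3 - 335*h^2/2 + 89*h + 84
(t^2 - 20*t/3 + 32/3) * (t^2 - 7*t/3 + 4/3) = t^4 - 9*t^3 + 248*t^2/9 - 304*t/9 + 128/9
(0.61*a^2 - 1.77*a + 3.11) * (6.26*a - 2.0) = 3.8186*a^3 - 12.3002*a^2 + 23.0086*a - 6.22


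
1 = 1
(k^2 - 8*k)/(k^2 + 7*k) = (k - 8)/(k + 7)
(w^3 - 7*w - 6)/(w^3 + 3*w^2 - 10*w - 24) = (w + 1)/(w + 4)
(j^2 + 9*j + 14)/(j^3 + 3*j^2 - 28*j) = (j + 2)/(j*(j - 4))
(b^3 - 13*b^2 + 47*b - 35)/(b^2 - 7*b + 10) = (b^2 - 8*b + 7)/(b - 2)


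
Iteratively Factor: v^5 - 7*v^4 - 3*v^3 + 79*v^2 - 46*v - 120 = (v - 2)*(v^4 - 5*v^3 - 13*v^2 + 53*v + 60) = (v - 2)*(v + 1)*(v^3 - 6*v^2 - 7*v + 60) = (v - 5)*(v - 2)*(v + 1)*(v^2 - v - 12) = (v - 5)*(v - 4)*(v - 2)*(v + 1)*(v + 3)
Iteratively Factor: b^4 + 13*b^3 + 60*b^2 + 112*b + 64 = (b + 4)*(b^3 + 9*b^2 + 24*b + 16) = (b + 4)^2*(b^2 + 5*b + 4) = (b + 1)*(b + 4)^2*(b + 4)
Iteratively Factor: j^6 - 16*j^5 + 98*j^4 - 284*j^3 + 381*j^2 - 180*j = (j - 3)*(j^5 - 13*j^4 + 59*j^3 - 107*j^2 + 60*j) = (j - 3)*(j - 1)*(j^4 - 12*j^3 + 47*j^2 - 60*j) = (j - 5)*(j - 3)*(j - 1)*(j^3 - 7*j^2 + 12*j) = (j - 5)*(j - 3)^2*(j - 1)*(j^2 - 4*j) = j*(j - 5)*(j - 3)^2*(j - 1)*(j - 4)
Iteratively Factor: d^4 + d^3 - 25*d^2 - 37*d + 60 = (d - 5)*(d^3 + 6*d^2 + 5*d - 12) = (d - 5)*(d + 3)*(d^2 + 3*d - 4) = (d - 5)*(d + 3)*(d + 4)*(d - 1)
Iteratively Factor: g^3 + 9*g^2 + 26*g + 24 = (g + 2)*(g^2 + 7*g + 12) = (g + 2)*(g + 4)*(g + 3)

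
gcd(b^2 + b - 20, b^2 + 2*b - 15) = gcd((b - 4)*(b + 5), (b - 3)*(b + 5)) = b + 5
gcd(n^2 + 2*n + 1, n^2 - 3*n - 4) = n + 1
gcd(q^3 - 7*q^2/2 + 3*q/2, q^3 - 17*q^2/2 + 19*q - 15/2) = q^2 - 7*q/2 + 3/2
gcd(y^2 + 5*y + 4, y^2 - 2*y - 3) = y + 1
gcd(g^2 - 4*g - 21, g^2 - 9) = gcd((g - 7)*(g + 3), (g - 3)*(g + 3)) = g + 3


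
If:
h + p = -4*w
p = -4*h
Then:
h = 4*w/3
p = -16*w/3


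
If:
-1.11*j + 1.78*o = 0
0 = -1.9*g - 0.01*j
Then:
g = -0.00844001896633476*o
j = 1.6036036036036*o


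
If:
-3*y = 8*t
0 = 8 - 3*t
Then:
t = 8/3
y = -64/9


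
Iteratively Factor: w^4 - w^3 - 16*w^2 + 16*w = (w)*(w^3 - w^2 - 16*w + 16) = w*(w + 4)*(w^2 - 5*w + 4) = w*(w - 4)*(w + 4)*(w - 1)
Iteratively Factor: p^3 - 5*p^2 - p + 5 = (p + 1)*(p^2 - 6*p + 5) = (p - 5)*(p + 1)*(p - 1)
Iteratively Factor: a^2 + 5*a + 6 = (a + 2)*(a + 3)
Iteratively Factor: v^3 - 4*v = (v - 2)*(v^2 + 2*v) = v*(v - 2)*(v + 2)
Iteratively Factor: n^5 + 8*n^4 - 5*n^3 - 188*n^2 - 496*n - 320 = (n + 4)*(n^4 + 4*n^3 - 21*n^2 - 104*n - 80) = (n + 1)*(n + 4)*(n^3 + 3*n^2 - 24*n - 80) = (n + 1)*(n + 4)^2*(n^2 - n - 20) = (n - 5)*(n + 1)*(n + 4)^2*(n + 4)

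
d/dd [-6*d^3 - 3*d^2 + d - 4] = -18*d^2 - 6*d + 1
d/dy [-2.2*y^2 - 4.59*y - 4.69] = -4.4*y - 4.59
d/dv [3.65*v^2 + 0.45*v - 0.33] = 7.3*v + 0.45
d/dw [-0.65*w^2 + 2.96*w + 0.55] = 2.96 - 1.3*w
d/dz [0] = 0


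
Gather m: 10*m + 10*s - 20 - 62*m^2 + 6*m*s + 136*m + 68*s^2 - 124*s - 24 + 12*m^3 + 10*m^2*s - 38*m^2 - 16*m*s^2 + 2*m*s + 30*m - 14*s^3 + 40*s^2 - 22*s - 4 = 12*m^3 + m^2*(10*s - 100) + m*(-16*s^2 + 8*s + 176) - 14*s^3 + 108*s^2 - 136*s - 48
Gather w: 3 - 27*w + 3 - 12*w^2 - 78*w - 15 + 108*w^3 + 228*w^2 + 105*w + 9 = 108*w^3 + 216*w^2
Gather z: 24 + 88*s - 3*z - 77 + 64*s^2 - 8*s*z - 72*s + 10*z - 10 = 64*s^2 + 16*s + z*(7 - 8*s) - 63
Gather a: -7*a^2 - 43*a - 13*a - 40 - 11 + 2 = -7*a^2 - 56*a - 49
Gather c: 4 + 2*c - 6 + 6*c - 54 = 8*c - 56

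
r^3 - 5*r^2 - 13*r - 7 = (r - 7)*(r + 1)^2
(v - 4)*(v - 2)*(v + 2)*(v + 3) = v^4 - v^3 - 16*v^2 + 4*v + 48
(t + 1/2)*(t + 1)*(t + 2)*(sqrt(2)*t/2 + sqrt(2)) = sqrt(2)*t^4/2 + 11*sqrt(2)*t^3/4 + 21*sqrt(2)*t^2/4 + 4*sqrt(2)*t + sqrt(2)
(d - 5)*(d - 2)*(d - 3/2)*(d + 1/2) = d^4 - 8*d^3 + 65*d^2/4 - 19*d/4 - 15/2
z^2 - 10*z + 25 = (z - 5)^2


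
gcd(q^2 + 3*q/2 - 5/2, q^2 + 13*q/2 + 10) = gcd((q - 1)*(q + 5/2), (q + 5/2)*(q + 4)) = q + 5/2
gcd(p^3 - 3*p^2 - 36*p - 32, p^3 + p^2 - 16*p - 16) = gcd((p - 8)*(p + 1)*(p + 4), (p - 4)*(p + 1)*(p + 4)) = p^2 + 5*p + 4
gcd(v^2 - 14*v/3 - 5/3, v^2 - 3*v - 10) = v - 5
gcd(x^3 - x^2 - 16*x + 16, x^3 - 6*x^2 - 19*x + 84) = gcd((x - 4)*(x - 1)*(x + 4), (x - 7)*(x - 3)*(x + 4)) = x + 4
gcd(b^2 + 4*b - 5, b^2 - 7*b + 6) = b - 1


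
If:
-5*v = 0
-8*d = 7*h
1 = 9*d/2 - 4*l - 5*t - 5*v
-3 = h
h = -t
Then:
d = 21/8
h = -3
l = -67/64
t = 3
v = 0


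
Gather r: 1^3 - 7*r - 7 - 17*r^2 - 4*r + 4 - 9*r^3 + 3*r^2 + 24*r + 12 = -9*r^3 - 14*r^2 + 13*r + 10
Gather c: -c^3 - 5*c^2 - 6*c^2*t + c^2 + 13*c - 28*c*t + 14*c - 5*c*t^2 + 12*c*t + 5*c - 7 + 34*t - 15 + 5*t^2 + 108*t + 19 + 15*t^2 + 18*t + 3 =-c^3 + c^2*(-6*t - 4) + c*(-5*t^2 - 16*t + 32) + 20*t^2 + 160*t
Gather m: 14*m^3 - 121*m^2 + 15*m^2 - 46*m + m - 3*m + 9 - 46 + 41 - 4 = 14*m^3 - 106*m^2 - 48*m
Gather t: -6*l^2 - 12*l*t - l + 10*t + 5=-6*l^2 - l + t*(10 - 12*l) + 5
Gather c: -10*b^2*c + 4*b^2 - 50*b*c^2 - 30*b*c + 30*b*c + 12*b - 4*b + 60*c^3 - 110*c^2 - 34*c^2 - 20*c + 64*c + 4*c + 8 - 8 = 4*b^2 + 8*b + 60*c^3 + c^2*(-50*b - 144) + c*(48 - 10*b^2)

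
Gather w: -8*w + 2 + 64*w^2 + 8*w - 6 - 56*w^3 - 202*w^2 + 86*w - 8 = -56*w^3 - 138*w^2 + 86*w - 12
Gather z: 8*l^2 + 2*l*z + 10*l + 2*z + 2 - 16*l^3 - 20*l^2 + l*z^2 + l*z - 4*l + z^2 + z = -16*l^3 - 12*l^2 + 6*l + z^2*(l + 1) + z*(3*l + 3) + 2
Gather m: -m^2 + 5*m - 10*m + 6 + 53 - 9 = -m^2 - 5*m + 50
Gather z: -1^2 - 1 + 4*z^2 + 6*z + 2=4*z^2 + 6*z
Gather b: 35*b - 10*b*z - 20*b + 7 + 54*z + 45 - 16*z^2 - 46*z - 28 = b*(15 - 10*z) - 16*z^2 + 8*z + 24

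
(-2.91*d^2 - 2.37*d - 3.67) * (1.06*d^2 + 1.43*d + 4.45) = -3.0846*d^4 - 6.6735*d^3 - 20.2288*d^2 - 15.7946*d - 16.3315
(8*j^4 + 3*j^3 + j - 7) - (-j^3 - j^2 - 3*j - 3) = 8*j^4 + 4*j^3 + j^2 + 4*j - 4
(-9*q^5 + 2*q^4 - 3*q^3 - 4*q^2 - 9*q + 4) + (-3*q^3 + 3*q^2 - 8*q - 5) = -9*q^5 + 2*q^4 - 6*q^3 - q^2 - 17*q - 1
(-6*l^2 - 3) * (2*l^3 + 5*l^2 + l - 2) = -12*l^5 - 30*l^4 - 12*l^3 - 3*l^2 - 3*l + 6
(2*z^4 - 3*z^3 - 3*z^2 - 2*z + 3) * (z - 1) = 2*z^5 - 5*z^4 + z^2 + 5*z - 3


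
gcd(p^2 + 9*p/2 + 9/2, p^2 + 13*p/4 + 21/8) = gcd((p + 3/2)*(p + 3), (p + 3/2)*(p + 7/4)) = p + 3/2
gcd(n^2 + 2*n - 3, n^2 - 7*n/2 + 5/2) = n - 1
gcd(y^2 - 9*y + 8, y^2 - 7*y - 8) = y - 8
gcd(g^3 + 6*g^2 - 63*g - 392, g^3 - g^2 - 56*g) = g^2 - g - 56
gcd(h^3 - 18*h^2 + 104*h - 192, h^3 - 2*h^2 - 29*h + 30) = h - 6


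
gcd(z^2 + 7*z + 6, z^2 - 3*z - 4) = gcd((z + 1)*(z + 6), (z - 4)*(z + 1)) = z + 1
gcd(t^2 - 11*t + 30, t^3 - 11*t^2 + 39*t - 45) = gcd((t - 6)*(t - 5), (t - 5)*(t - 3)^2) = t - 5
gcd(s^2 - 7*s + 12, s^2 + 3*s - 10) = 1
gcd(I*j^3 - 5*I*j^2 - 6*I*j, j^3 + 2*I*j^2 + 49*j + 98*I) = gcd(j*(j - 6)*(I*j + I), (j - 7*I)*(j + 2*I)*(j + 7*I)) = 1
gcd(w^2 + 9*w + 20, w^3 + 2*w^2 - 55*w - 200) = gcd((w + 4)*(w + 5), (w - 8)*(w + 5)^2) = w + 5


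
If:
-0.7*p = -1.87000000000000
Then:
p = 2.67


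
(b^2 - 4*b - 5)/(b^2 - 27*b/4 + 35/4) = 4*(b + 1)/(4*b - 7)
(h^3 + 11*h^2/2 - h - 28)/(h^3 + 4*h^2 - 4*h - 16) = (h + 7/2)/(h + 2)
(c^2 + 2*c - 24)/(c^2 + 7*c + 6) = (c - 4)/(c + 1)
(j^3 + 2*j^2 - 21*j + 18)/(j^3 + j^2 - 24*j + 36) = (j - 1)/(j - 2)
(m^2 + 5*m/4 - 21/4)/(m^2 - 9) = (m - 7/4)/(m - 3)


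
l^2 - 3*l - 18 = (l - 6)*(l + 3)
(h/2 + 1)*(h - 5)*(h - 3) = h^3/2 - 3*h^2 - h/2 + 15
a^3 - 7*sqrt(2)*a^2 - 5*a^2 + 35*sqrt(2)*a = a*(a - 5)*(a - 7*sqrt(2))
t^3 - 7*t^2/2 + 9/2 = (t - 3)*(t - 3/2)*(t + 1)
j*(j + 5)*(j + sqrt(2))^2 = j^4 + 2*sqrt(2)*j^3 + 5*j^3 + 2*j^2 + 10*sqrt(2)*j^2 + 10*j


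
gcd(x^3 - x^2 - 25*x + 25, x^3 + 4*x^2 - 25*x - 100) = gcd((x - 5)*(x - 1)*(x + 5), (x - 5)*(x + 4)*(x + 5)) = x^2 - 25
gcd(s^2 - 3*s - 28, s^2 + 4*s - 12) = 1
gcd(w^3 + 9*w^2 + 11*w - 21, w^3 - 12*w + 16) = 1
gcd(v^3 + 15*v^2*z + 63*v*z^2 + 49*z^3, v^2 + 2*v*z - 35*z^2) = v + 7*z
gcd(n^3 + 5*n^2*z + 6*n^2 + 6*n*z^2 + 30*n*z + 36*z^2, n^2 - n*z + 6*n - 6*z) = n + 6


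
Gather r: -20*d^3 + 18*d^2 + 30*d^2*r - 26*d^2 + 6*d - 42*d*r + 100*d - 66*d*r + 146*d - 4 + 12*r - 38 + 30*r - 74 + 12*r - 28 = -20*d^3 - 8*d^2 + 252*d + r*(30*d^2 - 108*d + 54) - 144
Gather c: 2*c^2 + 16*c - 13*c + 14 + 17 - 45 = 2*c^2 + 3*c - 14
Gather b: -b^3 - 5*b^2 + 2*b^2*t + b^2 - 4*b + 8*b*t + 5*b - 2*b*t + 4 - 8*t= -b^3 + b^2*(2*t - 4) + b*(6*t + 1) - 8*t + 4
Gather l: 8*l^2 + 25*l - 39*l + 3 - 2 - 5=8*l^2 - 14*l - 4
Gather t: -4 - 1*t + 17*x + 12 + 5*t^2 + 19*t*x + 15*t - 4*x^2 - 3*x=5*t^2 + t*(19*x + 14) - 4*x^2 + 14*x + 8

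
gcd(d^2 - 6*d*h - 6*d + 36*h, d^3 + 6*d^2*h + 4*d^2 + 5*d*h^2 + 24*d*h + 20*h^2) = 1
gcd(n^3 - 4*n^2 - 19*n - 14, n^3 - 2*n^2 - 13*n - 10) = n^2 + 3*n + 2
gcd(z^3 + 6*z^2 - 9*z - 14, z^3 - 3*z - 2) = z^2 - z - 2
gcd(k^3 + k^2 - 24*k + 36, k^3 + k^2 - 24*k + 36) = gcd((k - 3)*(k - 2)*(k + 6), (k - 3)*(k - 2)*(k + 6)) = k^3 + k^2 - 24*k + 36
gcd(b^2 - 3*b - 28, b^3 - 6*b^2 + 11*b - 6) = 1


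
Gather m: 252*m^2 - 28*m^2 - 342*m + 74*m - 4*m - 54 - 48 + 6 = 224*m^2 - 272*m - 96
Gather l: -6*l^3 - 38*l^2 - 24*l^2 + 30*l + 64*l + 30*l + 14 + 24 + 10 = -6*l^3 - 62*l^2 + 124*l + 48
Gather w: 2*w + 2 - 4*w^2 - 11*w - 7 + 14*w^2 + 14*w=10*w^2 + 5*w - 5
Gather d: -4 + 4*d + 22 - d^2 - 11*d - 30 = -d^2 - 7*d - 12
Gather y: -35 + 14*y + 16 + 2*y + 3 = 16*y - 16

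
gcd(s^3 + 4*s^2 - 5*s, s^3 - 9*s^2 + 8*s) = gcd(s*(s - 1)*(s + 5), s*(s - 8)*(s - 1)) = s^2 - s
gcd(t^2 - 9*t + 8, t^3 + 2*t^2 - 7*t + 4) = t - 1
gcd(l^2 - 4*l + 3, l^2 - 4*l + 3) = l^2 - 4*l + 3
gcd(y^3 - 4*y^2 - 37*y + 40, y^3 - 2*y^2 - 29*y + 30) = y^2 + 4*y - 5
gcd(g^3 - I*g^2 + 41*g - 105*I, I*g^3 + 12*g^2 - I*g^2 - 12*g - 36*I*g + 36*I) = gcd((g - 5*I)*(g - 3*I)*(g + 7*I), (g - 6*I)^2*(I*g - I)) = 1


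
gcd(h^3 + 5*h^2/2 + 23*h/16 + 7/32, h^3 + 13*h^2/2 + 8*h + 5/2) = h + 1/2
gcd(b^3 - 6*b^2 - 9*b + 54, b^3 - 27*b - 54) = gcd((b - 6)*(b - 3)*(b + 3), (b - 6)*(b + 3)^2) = b^2 - 3*b - 18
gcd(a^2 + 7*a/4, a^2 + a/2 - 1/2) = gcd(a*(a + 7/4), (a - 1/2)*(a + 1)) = 1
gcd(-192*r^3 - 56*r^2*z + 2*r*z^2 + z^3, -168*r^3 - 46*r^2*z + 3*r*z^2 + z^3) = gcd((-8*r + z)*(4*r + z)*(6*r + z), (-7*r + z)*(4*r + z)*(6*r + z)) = 24*r^2 + 10*r*z + z^2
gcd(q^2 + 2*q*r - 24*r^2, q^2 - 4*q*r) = q - 4*r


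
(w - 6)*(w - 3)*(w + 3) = w^3 - 6*w^2 - 9*w + 54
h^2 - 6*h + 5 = (h - 5)*(h - 1)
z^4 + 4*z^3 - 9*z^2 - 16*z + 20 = (z - 2)*(z - 1)*(z + 2)*(z + 5)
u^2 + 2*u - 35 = (u - 5)*(u + 7)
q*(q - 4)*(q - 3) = q^3 - 7*q^2 + 12*q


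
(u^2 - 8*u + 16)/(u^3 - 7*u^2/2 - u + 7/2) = 2*(u^2 - 8*u + 16)/(2*u^3 - 7*u^2 - 2*u + 7)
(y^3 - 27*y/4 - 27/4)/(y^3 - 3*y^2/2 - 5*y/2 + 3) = (2*y^2 - 3*y - 9)/(2*(y^2 - 3*y + 2))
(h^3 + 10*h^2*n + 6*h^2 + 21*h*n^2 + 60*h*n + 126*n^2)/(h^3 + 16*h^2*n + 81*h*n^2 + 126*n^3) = (h + 6)/(h + 6*n)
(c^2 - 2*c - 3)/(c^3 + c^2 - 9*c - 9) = 1/(c + 3)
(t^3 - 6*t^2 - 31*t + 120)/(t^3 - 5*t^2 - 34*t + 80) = (t - 3)/(t - 2)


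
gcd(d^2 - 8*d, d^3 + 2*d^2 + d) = d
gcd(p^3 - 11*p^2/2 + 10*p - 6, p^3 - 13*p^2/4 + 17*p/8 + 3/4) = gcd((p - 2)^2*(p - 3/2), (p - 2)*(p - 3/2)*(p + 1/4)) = p^2 - 7*p/2 + 3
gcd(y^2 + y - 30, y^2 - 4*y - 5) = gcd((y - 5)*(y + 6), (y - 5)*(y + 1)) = y - 5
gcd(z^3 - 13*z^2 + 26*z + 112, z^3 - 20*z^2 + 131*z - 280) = z^2 - 15*z + 56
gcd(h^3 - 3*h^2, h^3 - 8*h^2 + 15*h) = h^2 - 3*h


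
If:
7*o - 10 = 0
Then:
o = 10/7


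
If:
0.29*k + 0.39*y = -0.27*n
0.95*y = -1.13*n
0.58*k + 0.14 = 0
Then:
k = -0.24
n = -0.36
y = 0.43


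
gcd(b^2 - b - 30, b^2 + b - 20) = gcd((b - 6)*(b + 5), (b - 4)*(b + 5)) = b + 5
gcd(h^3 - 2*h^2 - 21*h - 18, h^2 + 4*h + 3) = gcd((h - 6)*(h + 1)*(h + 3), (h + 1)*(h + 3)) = h^2 + 4*h + 3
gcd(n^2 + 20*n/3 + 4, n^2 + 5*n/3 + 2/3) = n + 2/3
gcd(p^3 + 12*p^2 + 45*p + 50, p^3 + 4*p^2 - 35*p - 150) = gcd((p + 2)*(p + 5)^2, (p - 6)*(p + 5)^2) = p^2 + 10*p + 25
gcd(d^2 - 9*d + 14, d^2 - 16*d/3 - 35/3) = d - 7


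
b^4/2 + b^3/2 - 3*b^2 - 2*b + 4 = (b/2 + 1)*(b - 2)*(b - 1)*(b + 2)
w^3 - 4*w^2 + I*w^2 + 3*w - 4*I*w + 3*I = (w - 3)*(w - 1)*(w + I)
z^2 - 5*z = z*(z - 5)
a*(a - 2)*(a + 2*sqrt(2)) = a^3 - 2*a^2 + 2*sqrt(2)*a^2 - 4*sqrt(2)*a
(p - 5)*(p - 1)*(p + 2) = p^3 - 4*p^2 - 7*p + 10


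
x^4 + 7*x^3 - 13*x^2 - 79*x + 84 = (x - 3)*(x - 1)*(x + 4)*(x + 7)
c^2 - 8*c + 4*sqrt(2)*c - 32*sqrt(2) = (c - 8)*(c + 4*sqrt(2))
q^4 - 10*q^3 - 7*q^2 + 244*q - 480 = (q - 8)*(q - 4)*(q - 3)*(q + 5)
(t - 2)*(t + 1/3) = t^2 - 5*t/3 - 2/3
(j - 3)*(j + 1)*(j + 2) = j^3 - 7*j - 6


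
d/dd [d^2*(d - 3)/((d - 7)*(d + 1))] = d*(d^3 - 12*d^2 - 3*d + 42)/(d^4 - 12*d^3 + 22*d^2 + 84*d + 49)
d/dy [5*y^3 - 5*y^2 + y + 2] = 15*y^2 - 10*y + 1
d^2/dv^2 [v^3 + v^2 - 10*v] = 6*v + 2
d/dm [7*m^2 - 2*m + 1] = 14*m - 2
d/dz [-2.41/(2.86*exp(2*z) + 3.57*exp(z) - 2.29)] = (13.7852*exp(z) + 8.6037)*exp(z)/(2.86*exp(2*z) + 3.57*exp(z) - 2.29)^2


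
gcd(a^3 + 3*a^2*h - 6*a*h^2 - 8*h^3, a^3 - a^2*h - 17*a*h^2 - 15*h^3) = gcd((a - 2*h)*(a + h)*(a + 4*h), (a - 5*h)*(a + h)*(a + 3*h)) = a + h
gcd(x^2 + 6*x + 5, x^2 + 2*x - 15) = x + 5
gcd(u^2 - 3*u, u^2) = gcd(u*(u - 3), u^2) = u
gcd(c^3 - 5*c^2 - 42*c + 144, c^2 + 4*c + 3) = 1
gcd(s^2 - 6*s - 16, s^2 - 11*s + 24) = s - 8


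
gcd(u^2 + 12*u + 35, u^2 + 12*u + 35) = u^2 + 12*u + 35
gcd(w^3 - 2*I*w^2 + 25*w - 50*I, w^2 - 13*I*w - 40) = w - 5*I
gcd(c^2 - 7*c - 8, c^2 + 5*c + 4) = c + 1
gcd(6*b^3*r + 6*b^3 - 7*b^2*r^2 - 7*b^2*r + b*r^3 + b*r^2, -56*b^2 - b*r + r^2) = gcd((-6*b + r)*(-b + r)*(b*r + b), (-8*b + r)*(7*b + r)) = 1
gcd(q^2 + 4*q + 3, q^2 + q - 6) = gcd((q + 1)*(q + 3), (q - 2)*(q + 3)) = q + 3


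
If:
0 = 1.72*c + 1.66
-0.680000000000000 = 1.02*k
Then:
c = -0.97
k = -0.67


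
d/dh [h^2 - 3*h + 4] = 2*h - 3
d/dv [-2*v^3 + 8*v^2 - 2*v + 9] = -6*v^2 + 16*v - 2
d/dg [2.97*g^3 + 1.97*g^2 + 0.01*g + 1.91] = 8.91*g^2 + 3.94*g + 0.01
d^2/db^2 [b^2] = 2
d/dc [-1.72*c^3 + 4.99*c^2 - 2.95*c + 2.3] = -5.16*c^2 + 9.98*c - 2.95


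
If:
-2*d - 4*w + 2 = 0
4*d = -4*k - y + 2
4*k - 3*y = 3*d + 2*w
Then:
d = 1/6 - 2*y/3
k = 5*y/12 + 1/3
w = y/3 + 5/12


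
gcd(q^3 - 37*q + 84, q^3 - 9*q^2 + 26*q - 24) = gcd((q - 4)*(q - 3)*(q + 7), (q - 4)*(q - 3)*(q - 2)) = q^2 - 7*q + 12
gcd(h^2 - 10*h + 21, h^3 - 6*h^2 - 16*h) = 1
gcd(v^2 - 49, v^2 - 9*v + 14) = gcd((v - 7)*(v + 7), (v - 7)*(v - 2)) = v - 7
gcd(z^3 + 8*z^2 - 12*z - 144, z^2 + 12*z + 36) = z^2 + 12*z + 36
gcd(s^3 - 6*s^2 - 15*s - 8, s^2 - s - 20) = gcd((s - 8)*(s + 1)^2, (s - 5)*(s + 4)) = 1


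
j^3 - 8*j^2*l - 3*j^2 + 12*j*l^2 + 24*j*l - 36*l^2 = (j - 3)*(j - 6*l)*(j - 2*l)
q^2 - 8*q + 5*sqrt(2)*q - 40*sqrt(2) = (q - 8)*(q + 5*sqrt(2))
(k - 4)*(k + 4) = k^2 - 16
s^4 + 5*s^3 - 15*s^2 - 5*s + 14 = (s - 2)*(s - 1)*(s + 1)*(s + 7)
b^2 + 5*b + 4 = (b + 1)*(b + 4)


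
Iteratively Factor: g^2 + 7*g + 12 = (g + 4)*(g + 3)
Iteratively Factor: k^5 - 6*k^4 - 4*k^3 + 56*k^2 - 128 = (k + 2)*(k^4 - 8*k^3 + 12*k^2 + 32*k - 64) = (k - 4)*(k + 2)*(k^3 - 4*k^2 - 4*k + 16) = (k - 4)*(k - 2)*(k + 2)*(k^2 - 2*k - 8) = (k - 4)*(k - 2)*(k + 2)^2*(k - 4)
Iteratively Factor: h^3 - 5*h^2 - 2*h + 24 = (h - 3)*(h^2 - 2*h - 8) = (h - 4)*(h - 3)*(h + 2)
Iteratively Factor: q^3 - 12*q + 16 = (q - 2)*(q^2 + 2*q - 8) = (q - 2)^2*(q + 4)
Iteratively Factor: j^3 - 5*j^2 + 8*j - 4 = (j - 2)*(j^2 - 3*j + 2) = (j - 2)^2*(j - 1)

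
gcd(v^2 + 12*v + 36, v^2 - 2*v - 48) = v + 6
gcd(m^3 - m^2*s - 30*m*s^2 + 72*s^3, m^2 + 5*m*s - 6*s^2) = m + 6*s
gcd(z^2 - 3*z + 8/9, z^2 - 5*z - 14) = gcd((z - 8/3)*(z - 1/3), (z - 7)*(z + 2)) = 1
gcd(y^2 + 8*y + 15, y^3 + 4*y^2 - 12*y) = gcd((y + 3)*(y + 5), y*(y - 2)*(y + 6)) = 1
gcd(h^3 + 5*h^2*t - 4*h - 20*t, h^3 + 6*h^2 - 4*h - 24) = h^2 - 4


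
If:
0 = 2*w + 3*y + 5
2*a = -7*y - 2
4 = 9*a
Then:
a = 4/9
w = -79/42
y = -26/63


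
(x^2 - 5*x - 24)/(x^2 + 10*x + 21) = (x - 8)/(x + 7)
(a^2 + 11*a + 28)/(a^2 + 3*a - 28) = (a + 4)/(a - 4)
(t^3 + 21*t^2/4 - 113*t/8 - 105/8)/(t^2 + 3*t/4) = t + 9/2 - 35/(2*t)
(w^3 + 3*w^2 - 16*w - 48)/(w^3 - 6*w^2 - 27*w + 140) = (w^2 + 7*w + 12)/(w^2 - 2*w - 35)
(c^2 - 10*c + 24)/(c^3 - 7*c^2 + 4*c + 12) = (c - 4)/(c^2 - c - 2)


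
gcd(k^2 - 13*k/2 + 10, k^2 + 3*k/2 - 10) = k - 5/2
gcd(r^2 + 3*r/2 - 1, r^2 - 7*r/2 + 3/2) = r - 1/2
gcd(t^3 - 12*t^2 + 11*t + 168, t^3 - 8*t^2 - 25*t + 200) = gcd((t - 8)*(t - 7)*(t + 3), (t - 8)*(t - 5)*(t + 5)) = t - 8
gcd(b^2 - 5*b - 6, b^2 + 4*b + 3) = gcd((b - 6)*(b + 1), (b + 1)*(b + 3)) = b + 1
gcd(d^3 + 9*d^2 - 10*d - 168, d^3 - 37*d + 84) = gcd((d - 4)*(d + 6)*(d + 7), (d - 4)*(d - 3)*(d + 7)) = d^2 + 3*d - 28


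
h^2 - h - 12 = (h - 4)*(h + 3)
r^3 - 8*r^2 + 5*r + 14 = (r - 7)*(r - 2)*(r + 1)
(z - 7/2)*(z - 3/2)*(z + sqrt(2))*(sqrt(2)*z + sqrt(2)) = sqrt(2)*z^4 - 4*sqrt(2)*z^3 + 2*z^3 - 8*z^2 + sqrt(2)*z^2/4 + z/2 + 21*sqrt(2)*z/4 + 21/2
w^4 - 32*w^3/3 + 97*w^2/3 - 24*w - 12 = (w - 6)*(w - 3)*(w - 2)*(w + 1/3)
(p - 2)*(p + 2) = p^2 - 4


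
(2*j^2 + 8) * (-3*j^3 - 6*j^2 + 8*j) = -6*j^5 - 12*j^4 - 8*j^3 - 48*j^2 + 64*j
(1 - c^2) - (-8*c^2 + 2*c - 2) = 7*c^2 - 2*c + 3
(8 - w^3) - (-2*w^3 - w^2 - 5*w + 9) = w^3 + w^2 + 5*w - 1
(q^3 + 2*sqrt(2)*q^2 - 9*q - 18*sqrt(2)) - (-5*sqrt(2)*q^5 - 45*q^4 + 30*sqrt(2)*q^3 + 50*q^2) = 5*sqrt(2)*q^5 + 45*q^4 - 30*sqrt(2)*q^3 + q^3 - 50*q^2 + 2*sqrt(2)*q^2 - 9*q - 18*sqrt(2)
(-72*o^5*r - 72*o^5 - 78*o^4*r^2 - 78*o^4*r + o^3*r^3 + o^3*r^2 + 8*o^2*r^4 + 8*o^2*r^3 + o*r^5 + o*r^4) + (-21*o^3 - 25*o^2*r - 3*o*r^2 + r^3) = -72*o^5*r - 72*o^5 - 78*o^4*r^2 - 78*o^4*r + o^3*r^3 + o^3*r^2 - 21*o^3 + 8*o^2*r^4 + 8*o^2*r^3 - 25*o^2*r + o*r^5 + o*r^4 - 3*o*r^2 + r^3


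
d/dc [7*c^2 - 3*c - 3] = 14*c - 3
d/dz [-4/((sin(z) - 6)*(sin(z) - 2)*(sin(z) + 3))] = 4*(3*sin(z)^2 - 10*sin(z) - 12)*cos(z)/((sin(z) - 6)^2*(sin(z) - 2)^2*(sin(z) + 3)^2)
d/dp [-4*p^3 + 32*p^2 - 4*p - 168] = -12*p^2 + 64*p - 4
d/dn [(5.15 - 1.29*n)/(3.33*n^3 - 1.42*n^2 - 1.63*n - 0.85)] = (8.5914*n^3 - 53.2803*n^2 + 14.626*n + 9.491)/(11.0889*n^6 - 9.4572*n^5 - 8.8394*n^4 - 1.0318*n^3 + 5.0709*n^2 + 2.771*n + 0.7225)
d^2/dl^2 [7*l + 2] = 0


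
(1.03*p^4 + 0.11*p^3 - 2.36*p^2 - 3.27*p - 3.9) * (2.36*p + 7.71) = 2.4308*p^5 + 8.2009*p^4 - 4.7215*p^3 - 25.9128*p^2 - 34.4157*p - 30.069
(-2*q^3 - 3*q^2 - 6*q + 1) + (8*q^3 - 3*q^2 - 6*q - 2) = 6*q^3 - 6*q^2 - 12*q - 1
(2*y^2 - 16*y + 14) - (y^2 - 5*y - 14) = y^2 - 11*y + 28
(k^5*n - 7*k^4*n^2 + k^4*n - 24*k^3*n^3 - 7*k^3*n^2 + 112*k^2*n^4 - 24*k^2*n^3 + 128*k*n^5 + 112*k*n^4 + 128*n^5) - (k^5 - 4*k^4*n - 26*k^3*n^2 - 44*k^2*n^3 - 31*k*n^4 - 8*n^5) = k^5*n - k^5 - 7*k^4*n^2 + 5*k^4*n - 24*k^3*n^3 + 19*k^3*n^2 + 112*k^2*n^4 + 20*k^2*n^3 + 128*k*n^5 + 143*k*n^4 + 136*n^5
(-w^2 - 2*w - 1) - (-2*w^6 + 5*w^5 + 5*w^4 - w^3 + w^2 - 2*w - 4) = 2*w^6 - 5*w^5 - 5*w^4 + w^3 - 2*w^2 + 3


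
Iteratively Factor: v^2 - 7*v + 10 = (v - 2)*(v - 5)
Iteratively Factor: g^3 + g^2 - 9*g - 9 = (g + 3)*(g^2 - 2*g - 3) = (g - 3)*(g + 3)*(g + 1)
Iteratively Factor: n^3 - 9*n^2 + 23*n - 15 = (n - 1)*(n^2 - 8*n + 15) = (n - 5)*(n - 1)*(n - 3)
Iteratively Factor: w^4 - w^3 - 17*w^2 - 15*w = (w + 1)*(w^3 - 2*w^2 - 15*w) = (w + 1)*(w + 3)*(w^2 - 5*w) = (w - 5)*(w + 1)*(w + 3)*(w)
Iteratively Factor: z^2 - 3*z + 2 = (z - 2)*(z - 1)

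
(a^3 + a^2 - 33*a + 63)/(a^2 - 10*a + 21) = (a^2 + 4*a - 21)/(a - 7)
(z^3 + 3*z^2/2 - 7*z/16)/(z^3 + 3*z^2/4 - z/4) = (z + 7/4)/(z + 1)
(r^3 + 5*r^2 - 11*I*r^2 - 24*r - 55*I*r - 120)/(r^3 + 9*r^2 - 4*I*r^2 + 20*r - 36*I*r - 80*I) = (r^2 - 11*I*r - 24)/(r^2 + 4*r*(1 - I) - 16*I)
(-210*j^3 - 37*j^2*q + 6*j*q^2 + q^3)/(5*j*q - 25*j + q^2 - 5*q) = (-42*j^2 + j*q + q^2)/(q - 5)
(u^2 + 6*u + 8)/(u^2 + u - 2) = (u + 4)/(u - 1)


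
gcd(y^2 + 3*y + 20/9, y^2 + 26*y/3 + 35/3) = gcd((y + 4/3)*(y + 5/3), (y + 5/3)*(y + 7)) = y + 5/3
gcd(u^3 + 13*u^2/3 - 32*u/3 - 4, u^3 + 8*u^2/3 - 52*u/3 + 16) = u^2 + 4*u - 12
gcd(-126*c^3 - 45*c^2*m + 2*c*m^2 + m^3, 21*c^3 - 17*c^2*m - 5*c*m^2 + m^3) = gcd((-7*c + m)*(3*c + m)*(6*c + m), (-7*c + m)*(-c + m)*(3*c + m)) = 21*c^2 + 4*c*m - m^2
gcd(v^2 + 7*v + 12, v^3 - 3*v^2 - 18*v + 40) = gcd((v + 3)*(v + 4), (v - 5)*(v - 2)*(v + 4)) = v + 4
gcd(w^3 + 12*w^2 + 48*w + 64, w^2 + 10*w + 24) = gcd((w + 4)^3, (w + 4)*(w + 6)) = w + 4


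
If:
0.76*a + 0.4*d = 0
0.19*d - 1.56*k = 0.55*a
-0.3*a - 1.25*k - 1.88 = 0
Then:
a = 4.37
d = -8.31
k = -2.55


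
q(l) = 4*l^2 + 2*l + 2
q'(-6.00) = -46.00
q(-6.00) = 134.00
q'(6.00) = 50.00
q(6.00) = 158.00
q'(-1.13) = -7.04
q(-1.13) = 4.85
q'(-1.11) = -6.88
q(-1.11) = 4.71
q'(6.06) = 50.48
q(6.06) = 161.01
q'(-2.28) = -16.24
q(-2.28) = 18.23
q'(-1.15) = -7.20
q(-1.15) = 4.99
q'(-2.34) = -16.72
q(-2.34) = 19.22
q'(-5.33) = -40.64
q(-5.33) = 104.98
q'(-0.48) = -1.84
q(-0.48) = 1.96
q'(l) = 8*l + 2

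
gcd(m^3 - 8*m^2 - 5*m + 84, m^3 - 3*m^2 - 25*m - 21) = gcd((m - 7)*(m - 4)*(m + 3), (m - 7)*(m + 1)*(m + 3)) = m^2 - 4*m - 21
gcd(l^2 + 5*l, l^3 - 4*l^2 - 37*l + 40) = l + 5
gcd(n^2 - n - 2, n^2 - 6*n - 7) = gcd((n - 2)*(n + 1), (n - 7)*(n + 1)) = n + 1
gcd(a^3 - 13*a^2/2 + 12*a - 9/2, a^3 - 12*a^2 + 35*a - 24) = a - 3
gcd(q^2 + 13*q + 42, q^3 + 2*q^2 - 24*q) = q + 6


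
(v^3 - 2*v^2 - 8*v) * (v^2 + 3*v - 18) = v^5 + v^4 - 32*v^3 + 12*v^2 + 144*v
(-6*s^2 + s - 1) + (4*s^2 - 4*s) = -2*s^2 - 3*s - 1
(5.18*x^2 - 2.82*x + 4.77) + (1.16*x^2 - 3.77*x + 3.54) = 6.34*x^2 - 6.59*x + 8.31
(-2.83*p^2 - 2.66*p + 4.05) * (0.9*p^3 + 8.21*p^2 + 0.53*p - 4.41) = -2.547*p^5 - 25.6283*p^4 - 19.6935*p^3 + 44.321*p^2 + 13.8771*p - 17.8605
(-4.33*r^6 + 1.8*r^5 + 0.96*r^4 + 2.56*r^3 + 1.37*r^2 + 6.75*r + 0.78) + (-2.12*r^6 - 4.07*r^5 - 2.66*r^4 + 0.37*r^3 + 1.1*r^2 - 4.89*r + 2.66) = -6.45*r^6 - 2.27*r^5 - 1.7*r^4 + 2.93*r^3 + 2.47*r^2 + 1.86*r + 3.44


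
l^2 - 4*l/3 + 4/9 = (l - 2/3)^2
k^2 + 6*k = k*(k + 6)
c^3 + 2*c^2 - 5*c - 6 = (c - 2)*(c + 1)*(c + 3)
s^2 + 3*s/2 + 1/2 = (s + 1/2)*(s + 1)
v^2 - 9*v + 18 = (v - 6)*(v - 3)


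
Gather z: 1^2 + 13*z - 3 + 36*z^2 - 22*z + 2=36*z^2 - 9*z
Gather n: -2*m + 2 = 2 - 2*m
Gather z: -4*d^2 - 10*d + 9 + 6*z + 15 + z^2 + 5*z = -4*d^2 - 10*d + z^2 + 11*z + 24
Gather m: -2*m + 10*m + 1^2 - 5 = 8*m - 4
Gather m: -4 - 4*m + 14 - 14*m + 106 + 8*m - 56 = 60 - 10*m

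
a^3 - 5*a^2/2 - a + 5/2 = (a - 5/2)*(a - 1)*(a + 1)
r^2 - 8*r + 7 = (r - 7)*(r - 1)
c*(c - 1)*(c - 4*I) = c^3 - c^2 - 4*I*c^2 + 4*I*c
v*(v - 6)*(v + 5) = v^3 - v^2 - 30*v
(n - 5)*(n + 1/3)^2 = n^3 - 13*n^2/3 - 29*n/9 - 5/9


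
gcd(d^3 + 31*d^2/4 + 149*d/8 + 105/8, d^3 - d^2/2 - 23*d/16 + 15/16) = d + 5/4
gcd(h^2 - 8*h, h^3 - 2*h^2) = h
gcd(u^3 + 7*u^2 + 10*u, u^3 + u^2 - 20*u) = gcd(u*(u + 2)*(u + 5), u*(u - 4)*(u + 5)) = u^2 + 5*u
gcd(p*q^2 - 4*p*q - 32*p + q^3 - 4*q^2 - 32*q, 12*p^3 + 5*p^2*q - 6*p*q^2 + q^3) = p + q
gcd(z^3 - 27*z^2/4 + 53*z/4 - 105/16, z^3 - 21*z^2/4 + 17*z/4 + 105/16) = z^2 - 6*z + 35/4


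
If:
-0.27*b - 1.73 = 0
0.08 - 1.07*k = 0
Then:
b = -6.41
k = 0.07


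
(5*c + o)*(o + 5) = 5*c*o + 25*c + o^2 + 5*o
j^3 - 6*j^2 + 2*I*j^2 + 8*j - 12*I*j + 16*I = (j - 4)*(j - 2)*(j + 2*I)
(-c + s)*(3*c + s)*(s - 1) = -3*c^2*s + 3*c^2 + 2*c*s^2 - 2*c*s + s^3 - s^2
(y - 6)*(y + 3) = y^2 - 3*y - 18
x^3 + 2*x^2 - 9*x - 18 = (x - 3)*(x + 2)*(x + 3)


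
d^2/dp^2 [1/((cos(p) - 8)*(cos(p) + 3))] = (-4*sin(p)^4 + 123*sin(p)^2 + 405*cos(p)/4 + 15*cos(3*p)/4 - 21)/((cos(p) - 8)^3*(cos(p) + 3)^3)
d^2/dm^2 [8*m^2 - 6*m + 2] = 16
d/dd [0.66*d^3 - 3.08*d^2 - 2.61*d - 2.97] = 1.98*d^2 - 6.16*d - 2.61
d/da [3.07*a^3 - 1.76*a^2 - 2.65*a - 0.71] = 9.21*a^2 - 3.52*a - 2.65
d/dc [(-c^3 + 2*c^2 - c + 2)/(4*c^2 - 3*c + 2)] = 2*(-2*c^4 + 3*c^3 - 4*c^2 - 4*c + 2)/(16*c^4 - 24*c^3 + 25*c^2 - 12*c + 4)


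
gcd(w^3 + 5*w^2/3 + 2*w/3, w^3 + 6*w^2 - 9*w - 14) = w + 1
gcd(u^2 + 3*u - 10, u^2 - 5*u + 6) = u - 2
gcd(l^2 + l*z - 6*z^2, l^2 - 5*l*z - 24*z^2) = l + 3*z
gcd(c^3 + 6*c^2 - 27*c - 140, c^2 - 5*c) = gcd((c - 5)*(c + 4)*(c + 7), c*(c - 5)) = c - 5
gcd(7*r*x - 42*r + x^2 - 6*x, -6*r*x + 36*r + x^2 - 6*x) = x - 6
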